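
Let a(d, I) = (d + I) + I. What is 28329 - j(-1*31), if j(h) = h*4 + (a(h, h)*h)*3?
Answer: 19804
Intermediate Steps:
a(d, I) = d + 2*I (a(d, I) = (I + d) + I = d + 2*I)
j(h) = 4*h + 9*h² (j(h) = h*4 + ((h + 2*h)*h)*3 = 4*h + ((3*h)*h)*3 = 4*h + (3*h²)*3 = 4*h + 9*h²)
28329 - j(-1*31) = 28329 - (-1*31)*(4 + 9*(-1*31)) = 28329 - (-31)*(4 + 9*(-31)) = 28329 - (-31)*(4 - 279) = 28329 - (-31)*(-275) = 28329 - 1*8525 = 28329 - 8525 = 19804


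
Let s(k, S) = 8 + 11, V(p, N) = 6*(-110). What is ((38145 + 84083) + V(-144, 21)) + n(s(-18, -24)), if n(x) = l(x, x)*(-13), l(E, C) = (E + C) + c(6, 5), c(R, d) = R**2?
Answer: 120606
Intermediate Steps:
V(p, N) = -660
s(k, S) = 19
l(E, C) = 36 + C + E (l(E, C) = (E + C) + 6**2 = (C + E) + 36 = 36 + C + E)
n(x) = -468 - 26*x (n(x) = (36 + x + x)*(-13) = (36 + 2*x)*(-13) = -468 - 26*x)
((38145 + 84083) + V(-144, 21)) + n(s(-18, -24)) = ((38145 + 84083) - 660) + (-468 - 26*19) = (122228 - 660) + (-468 - 494) = 121568 - 962 = 120606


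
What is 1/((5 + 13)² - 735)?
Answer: -1/411 ≈ -0.0024331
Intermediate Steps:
1/((5 + 13)² - 735) = 1/(18² - 735) = 1/(324 - 735) = 1/(-411) = -1/411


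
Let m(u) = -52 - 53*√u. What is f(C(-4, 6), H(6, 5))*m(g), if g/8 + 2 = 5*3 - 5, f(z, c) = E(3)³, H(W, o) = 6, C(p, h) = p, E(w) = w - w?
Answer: 0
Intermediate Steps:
E(w) = 0
f(z, c) = 0 (f(z, c) = 0³ = 0)
g = 64 (g = -16 + 8*(5*3 - 5) = -16 + 8*(15 - 5) = -16 + 8*10 = -16 + 80 = 64)
f(C(-4, 6), H(6, 5))*m(g) = 0*(-52 - 53*√64) = 0*(-52 - 53*8) = 0*(-52 - 424) = 0*(-476) = 0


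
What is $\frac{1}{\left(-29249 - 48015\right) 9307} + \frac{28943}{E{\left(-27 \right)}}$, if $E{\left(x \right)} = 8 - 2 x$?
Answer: $\frac{10406398458601}{22291977488} \approx 466.82$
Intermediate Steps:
$\frac{1}{\left(-29249 - 48015\right) 9307} + \frac{28943}{E{\left(-27 \right)}} = \frac{1}{\left(-29249 - 48015\right) 9307} + \frac{28943}{8 - -54} = \frac{1}{-77264} \cdot \frac{1}{9307} + \frac{28943}{8 + 54} = \left(- \frac{1}{77264}\right) \frac{1}{9307} + \frac{28943}{62} = - \frac{1}{719096048} + 28943 \cdot \frac{1}{62} = - \frac{1}{719096048} + \frac{28943}{62} = \frac{10406398458601}{22291977488}$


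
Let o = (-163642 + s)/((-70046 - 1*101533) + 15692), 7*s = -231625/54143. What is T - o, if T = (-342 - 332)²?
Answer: 26839167740757545/59081328887 ≈ 4.5428e+5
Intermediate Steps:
T = 454276 (T = (-674)² = 454276)
s = -231625/379001 (s = (-231625/54143)/7 = (-231625*1/54143)/7 = (⅐)*(-231625/54143) = -231625/379001 ≈ -0.61115)
o = 62020713267/59081328887 (o = (-163642 - 231625/379001)/((-70046 - 1*101533) + 15692) = -62020713267/(379001*((-70046 - 101533) + 15692)) = -62020713267/(379001*(-171579 + 15692)) = -62020713267/379001/(-155887) = -62020713267/379001*(-1/155887) = 62020713267/59081328887 ≈ 1.0498)
T - o = 454276 - 1*62020713267/59081328887 = 454276 - 62020713267/59081328887 = 26839167740757545/59081328887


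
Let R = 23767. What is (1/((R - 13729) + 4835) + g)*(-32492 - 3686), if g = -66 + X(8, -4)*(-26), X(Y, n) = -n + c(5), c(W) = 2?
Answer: 119452701290/14873 ≈ 8.0315e+6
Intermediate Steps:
X(Y, n) = 2 - n (X(Y, n) = -n + 2 = 2 - n)
g = -222 (g = -66 + (2 - 1*(-4))*(-26) = -66 + (2 + 4)*(-26) = -66 + 6*(-26) = -66 - 156 = -222)
(1/((R - 13729) + 4835) + g)*(-32492 - 3686) = (1/((23767 - 13729) + 4835) - 222)*(-32492 - 3686) = (1/(10038 + 4835) - 222)*(-36178) = (1/14873 - 222)*(-36178) = -3301805/14873*(-36178) = 119452701290/14873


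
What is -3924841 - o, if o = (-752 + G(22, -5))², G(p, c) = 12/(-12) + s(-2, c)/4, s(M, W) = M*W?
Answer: -17952365/4 ≈ -4.4881e+6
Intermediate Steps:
G(p, c) = -1 - c/2 (G(p, c) = 12/(-12) - 2*c/4 = 12*(-1/12) - 2*c*(¼) = -1 - c/2)
o = 2253001/4 (o = (-752 + (-1 - ½*(-5)))² = (-752 + (-1 + 5/2))² = (-752 + 3/2)² = (-1501/2)² = 2253001/4 ≈ 5.6325e+5)
-3924841 - o = -3924841 - 1*2253001/4 = -3924841 - 2253001/4 = -17952365/4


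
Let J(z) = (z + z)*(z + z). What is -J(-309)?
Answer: -381924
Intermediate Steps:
J(z) = 4*z² (J(z) = (2*z)*(2*z) = 4*z²)
-J(-309) = -4*(-309)² = -4*95481 = -1*381924 = -381924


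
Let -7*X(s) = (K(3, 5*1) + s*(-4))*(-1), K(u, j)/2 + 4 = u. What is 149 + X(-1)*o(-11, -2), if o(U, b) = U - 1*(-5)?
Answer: 1031/7 ≈ 147.29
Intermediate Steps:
o(U, b) = 5 + U (o(U, b) = U + 5 = 5 + U)
K(u, j) = -8 + 2*u
X(s) = -2/7 - 4*s/7 (X(s) = -((-8 + 2*3) + s*(-4))*(-1)/7 = -((-8 + 6) - 4*s)*(-1)/7 = -(-2 - 4*s)*(-1)/7 = -(2 + 4*s)/7 = -2/7 - 4*s/7)
149 + X(-1)*o(-11, -2) = 149 + (-2/7 - 4/7*(-1))*(5 - 11) = 149 + (-2/7 + 4/7)*(-6) = 149 + (2/7)*(-6) = 149 - 12/7 = 1031/7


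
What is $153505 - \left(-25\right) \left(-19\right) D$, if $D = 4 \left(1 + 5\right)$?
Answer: $142105$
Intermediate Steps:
$D = 24$ ($D = 4 \cdot 6 = 24$)
$153505 - \left(-25\right) \left(-19\right) D = 153505 - \left(-25\right) \left(-19\right) 24 = 153505 - 475 \cdot 24 = 153505 - 11400 = 142105$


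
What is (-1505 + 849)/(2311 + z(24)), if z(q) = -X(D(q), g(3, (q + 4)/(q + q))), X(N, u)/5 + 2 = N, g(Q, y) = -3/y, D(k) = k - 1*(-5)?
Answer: -41/136 ≈ -0.30147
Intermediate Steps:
D(k) = 5 + k (D(k) = k + 5 = 5 + k)
X(N, u) = -10 + 5*N
z(q) = -15 - 5*q (z(q) = -(-10 + 5*(5 + q)) = -(-10 + (25 + 5*q)) = -(15 + 5*q) = -15 - 5*q)
(-1505 + 849)/(2311 + z(24)) = (-1505 + 849)/(2311 + (-15 - 5*24)) = -656/(2311 + (-15 - 120)) = -656/(2311 - 135) = -656/2176 = -656*1/2176 = -41/136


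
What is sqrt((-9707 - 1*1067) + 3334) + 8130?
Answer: 8130 + 4*I*sqrt(465) ≈ 8130.0 + 86.255*I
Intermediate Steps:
sqrt((-9707 - 1*1067) + 3334) + 8130 = sqrt((-9707 - 1067) + 3334) + 8130 = sqrt(-10774 + 3334) + 8130 = sqrt(-7440) + 8130 = 4*I*sqrt(465) + 8130 = 8130 + 4*I*sqrt(465)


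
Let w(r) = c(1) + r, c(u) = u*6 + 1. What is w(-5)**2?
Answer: 4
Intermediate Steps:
c(u) = 1 + 6*u (c(u) = 6*u + 1 = 1 + 6*u)
w(r) = 7 + r (w(r) = (1 + 6*1) + r = (1 + 6) + r = 7 + r)
w(-5)**2 = (7 - 5)**2 = 2**2 = 4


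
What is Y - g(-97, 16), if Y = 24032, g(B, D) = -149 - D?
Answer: 24197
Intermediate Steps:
Y - g(-97, 16) = 24032 - (-149 - 1*16) = 24032 - (-149 - 16) = 24032 - 1*(-165) = 24032 + 165 = 24197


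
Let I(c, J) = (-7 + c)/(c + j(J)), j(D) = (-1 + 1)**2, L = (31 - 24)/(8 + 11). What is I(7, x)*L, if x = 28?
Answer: 0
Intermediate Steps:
L = 7/19 ≈ 0.36842
j(D) = 0 (j(D) = 0**2 = 0)
I(c, J) = (-7 + c)/c (I(c, J) = (-7 + c)/(c + 0) = (-7 + c)/c)
I(7, x)*L = ((-7 + 7)/7)*(7/19) = ((1/7)*0)*(7/19) = 0*(7/19) = 0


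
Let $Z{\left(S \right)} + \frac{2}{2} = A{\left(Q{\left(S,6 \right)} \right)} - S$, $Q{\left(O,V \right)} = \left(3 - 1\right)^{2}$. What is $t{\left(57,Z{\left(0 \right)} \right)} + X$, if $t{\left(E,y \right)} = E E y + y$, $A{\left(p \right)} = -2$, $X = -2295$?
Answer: $-12045$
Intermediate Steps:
$Q{\left(O,V \right)} = 4$ ($Q{\left(O,V \right)} = 2^{2} = 4$)
$Z{\left(S \right)} = -3 - S$ ($Z{\left(S \right)} = -1 - \left(2 + S\right) = -3 - S$)
$t{\left(E,y \right)} = y + y E^{2}$ ($t{\left(E,y \right)} = E^{2} y + y = y E^{2} + y = y + y E^{2}$)
$t{\left(57,Z{\left(0 \right)} \right)} + X = \left(-3 - 0\right) \left(1 + 57^{2}\right) - 2295 = \left(-3 + 0\right) \left(1 + 3249\right) - 2295 = \left(-3\right) 3250 - 2295 = -9750 - 2295 = -12045$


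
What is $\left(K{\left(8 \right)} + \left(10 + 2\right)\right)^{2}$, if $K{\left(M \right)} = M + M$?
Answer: $784$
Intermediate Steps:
$K{\left(M \right)} = 2 M$
$\left(K{\left(8 \right)} + \left(10 + 2\right)\right)^{2} = \left(2 \cdot 8 + \left(10 + 2\right)\right)^{2} = \left(16 + 12\right)^{2} = 28^{2} = 784$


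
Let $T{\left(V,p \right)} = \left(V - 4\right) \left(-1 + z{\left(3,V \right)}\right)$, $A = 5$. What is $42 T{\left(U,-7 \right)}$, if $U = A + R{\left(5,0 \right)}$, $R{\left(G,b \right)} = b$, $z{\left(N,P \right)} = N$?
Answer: $84$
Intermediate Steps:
$U = 5$ ($U = 5 + 0 = 5$)
$T{\left(V,p \right)} = -8 + 2 V$ ($T{\left(V,p \right)} = \left(V - 4\right) \left(-1 + 3\right) = \left(V - 4\right) 2 = \left(-4 + V\right) 2 = -8 + 2 V$)
$42 T{\left(U,-7 \right)} = 42 \left(-8 + 2 \cdot 5\right) = 42 \left(-8 + 10\right) = 42 \cdot 2 = 84$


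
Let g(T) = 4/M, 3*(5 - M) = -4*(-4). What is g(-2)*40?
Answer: -480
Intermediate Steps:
M = -1/3 (M = 5 - (-4)*(-4)/3 = 5 - 1/3*16 = 5 - 16/3 = -1/3 ≈ -0.33333)
g(T) = -12 (g(T) = 4/(-1/3) = 4*(-3) = -12)
g(-2)*40 = -12*40 = -480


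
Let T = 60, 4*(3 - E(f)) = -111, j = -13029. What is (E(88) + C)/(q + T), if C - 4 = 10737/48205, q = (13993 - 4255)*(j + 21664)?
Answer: 6743443/16213788385800 ≈ 4.1591e-7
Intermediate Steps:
E(f) = 123/4 (E(f) = 3 - ¼*(-111) = 3 + 111/4 = 123/4)
q = 84087630 (q = (13993 - 4255)*(-13029 + 21664) = 9738*8635 = 84087630)
C = 203557/48205 (C = 4 + 10737/48205 = 203557/48205 ≈ 4.2227)
(E(88) + C)/(q + T) = (123/4 + 203557/48205)/(84087630 + 60) = (6743443/192820)/84087690 = (6743443/192820)*(1/84087690) = 6743443/16213788385800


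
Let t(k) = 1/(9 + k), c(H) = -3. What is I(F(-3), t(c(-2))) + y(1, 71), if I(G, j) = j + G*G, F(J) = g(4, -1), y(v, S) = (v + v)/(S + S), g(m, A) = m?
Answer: 6893/426 ≈ 16.181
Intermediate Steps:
y(v, S) = v/S (y(v, S) = (2*v)/((2*S)) = (2*v)*(1/(2*S)) = v/S)
F(J) = 4
I(G, j) = j + G²
I(F(-3), t(c(-2))) + y(1, 71) = (1/(9 - 3) + 4²) + 1/71 = (1/6 + 16) + 1*(1/71) = (⅙ + 16) + 1/71 = 97/6 + 1/71 = 6893/426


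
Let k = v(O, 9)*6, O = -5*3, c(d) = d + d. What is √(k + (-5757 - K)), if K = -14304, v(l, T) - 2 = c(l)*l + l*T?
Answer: 9*√129 ≈ 102.22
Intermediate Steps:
c(d) = 2*d
O = -15
v(l, T) = 2 + 2*l² + T*l (v(l, T) = 2 + ((2*l)*l + l*T) = 2 + (2*l² + T*l) = 2 + 2*l² + T*l)
k = 1902 (k = (2 + 2*(-15)² + 9*(-15))*6 = (2 + 2*225 - 135)*6 = (2 + 450 - 135)*6 = 317*6 = 1902)
√(k + (-5757 - K)) = √(1902 + (-5757 - 1*(-14304))) = √(1902 + (-5757 + 14304)) = √(1902 + 8547) = √10449 = 9*√129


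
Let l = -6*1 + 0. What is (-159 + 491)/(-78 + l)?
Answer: -83/21 ≈ -3.9524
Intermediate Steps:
l = -6 (l = -6 + 0 = -6)
(-159 + 491)/(-78 + l) = (-159 + 491)/(-78 - 6) = 332/(-84) = 332*(-1/84) = -83/21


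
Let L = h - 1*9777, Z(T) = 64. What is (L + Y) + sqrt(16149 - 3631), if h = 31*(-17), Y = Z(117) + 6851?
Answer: -3389 + sqrt(12518) ≈ -3277.1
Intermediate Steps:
Y = 6915 (Y = 64 + 6851 = 6915)
h = -527
L = -10304 (L = -527 - 1*9777 = -527 - 9777 = -10304)
(L + Y) + sqrt(16149 - 3631) = (-10304 + 6915) + sqrt(16149 - 3631) = -3389 + sqrt(12518)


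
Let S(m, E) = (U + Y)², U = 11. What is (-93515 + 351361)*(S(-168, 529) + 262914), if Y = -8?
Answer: 67793643858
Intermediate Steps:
S(m, E) = 9 (S(m, E) = (11 - 8)² = 3² = 9)
(-93515 + 351361)*(S(-168, 529) + 262914) = (-93515 + 351361)*(9 + 262914) = 257846*262923 = 67793643858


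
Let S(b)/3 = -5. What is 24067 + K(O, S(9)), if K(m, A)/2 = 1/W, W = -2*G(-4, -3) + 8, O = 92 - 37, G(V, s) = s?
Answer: 168470/7 ≈ 24067.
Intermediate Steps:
O = 55
W = 14 (W = -2*(-3) + 8 = 6 + 8 = 14)
S(b) = -15 (S(b) = 3*(-5) = -15)
K(m, A) = ⅐ (K(m, A) = 2/14 = 2*(1/14) = ⅐)
24067 + K(O, S(9)) = 24067 + ⅐ = 168470/7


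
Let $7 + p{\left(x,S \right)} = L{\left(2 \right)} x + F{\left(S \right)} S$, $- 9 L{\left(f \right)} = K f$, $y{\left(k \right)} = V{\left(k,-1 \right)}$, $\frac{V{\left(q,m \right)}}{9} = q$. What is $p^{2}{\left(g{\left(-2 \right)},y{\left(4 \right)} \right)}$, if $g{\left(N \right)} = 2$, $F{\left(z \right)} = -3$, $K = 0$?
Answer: $13225$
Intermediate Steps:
$V{\left(q,m \right)} = 9 q$
$y{\left(k \right)} = 9 k$
$L{\left(f \right)} = 0$ ($L{\left(f \right)} = - \frac{0 f}{9} = \left(- \frac{1}{9}\right) 0 = 0$)
$p{\left(x,S \right)} = -7 - 3 S$ ($p{\left(x,S \right)} = -7 + \left(0 x - 3 S\right) = -7 + \left(0 - 3 S\right) = -7 - 3 S$)
$p^{2}{\left(g{\left(-2 \right)},y{\left(4 \right)} \right)} = \left(-7 - 3 \cdot 9 \cdot 4\right)^{2} = \left(-7 - 108\right)^{2} = \left(-115\right)^{2} = 13225$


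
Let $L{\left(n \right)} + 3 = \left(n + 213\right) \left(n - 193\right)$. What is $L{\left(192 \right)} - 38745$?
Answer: $-39153$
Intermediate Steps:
$L{\left(n \right)} = -3 + \left(-193 + n\right) \left(213 + n\right)$ ($L{\left(n \right)} = -3 + \left(n + 213\right) \left(n - 193\right) = -3 + \left(213 + n\right) \left(-193 + n\right) = -3 + \left(-193 + n\right) \left(213 + n\right)$)
$L{\left(192 \right)} - 38745 = \left(-41112 + 192^{2} + 20 \cdot 192\right) - 38745 = \left(-41112 + 36864 + 3840\right) - 38745 = -408 - 38745 = -39153$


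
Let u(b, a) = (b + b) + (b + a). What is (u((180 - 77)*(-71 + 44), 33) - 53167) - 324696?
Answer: -386173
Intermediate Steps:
u(b, a) = a + 3*b (u(b, a) = 2*b + (a + b) = a + 3*b)
(u((180 - 77)*(-71 + 44), 33) - 53167) - 324696 = ((33 + 3*((180 - 77)*(-71 + 44))) - 53167) - 324696 = ((33 + 3*(103*(-27))) - 53167) - 324696 = ((33 + 3*(-2781)) - 53167) - 324696 = ((33 - 8343) - 53167) - 324696 = (-8310 - 53167) - 324696 = -61477 - 324696 = -386173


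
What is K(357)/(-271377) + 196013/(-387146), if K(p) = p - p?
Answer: -196013/387146 ≈ -0.50630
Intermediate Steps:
K(p) = 0
K(357)/(-271377) + 196013/(-387146) = 0/(-271377) + 196013/(-387146) = 0*(-1/271377) + 196013*(-1/387146) = 0 - 196013/387146 = -196013/387146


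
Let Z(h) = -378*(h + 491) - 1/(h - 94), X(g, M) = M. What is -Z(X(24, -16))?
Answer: 19750499/110 ≈ 1.7955e+5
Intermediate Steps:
Z(h) = -185598 - 1/(-94 + h) - 378*h (Z(h) = -378*(491 + h) - 1/(-94 + h) = (-185598 - 378*h) - 1/(-94 + h) = -185598 - 1/(-94 + h) - 378*h)
-Z(X(24, -16)) = -(17446211 - 150066*(-16) - 378*(-16)**2)/(-94 - 16) = -(17446211 + 2401056 - 378*256)/(-110) = -(-1)*(17446211 + 2401056 - 96768)/110 = -(-1)*19750499/110 = -1*(-19750499/110) = 19750499/110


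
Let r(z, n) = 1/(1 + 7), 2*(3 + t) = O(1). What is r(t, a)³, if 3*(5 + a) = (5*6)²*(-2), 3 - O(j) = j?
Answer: 1/512 ≈ 0.0019531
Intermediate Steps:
O(j) = 3 - j
t = -2 (t = -3 + (3 - 1*1)/2 = -3 + (3 - 1)/2 = -3 + (½)*2 = -3 + 1 = -2)
a = -605 (a = -5 + ((5*6)²*(-2))/3 = -5 + (30²*(-2))/3 = -5 + (900*(-2))/3 = -5 + (⅓)*(-1800) = -5 - 600 = -605)
r(z, n) = ⅛ (r(z, n) = 1/8 = ⅛)
r(t, a)³ = (⅛)³ = 1/512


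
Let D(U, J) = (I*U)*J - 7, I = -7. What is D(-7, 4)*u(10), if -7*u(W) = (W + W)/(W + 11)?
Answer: -180/7 ≈ -25.714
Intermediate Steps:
u(W) = -2*W/(7*(11 + W)) (u(W) = -(W + W)/(7*(W + 11)) = -2*W/(7*(11 + W)))
D(U, J) = -7 - 7*J*U (D(U, J) = (-7*U)*J - 7 = -7*J*U - 7 = -7 - 7*J*U)
D(-7, 4)*u(10) = (-7 - 7*4*(-7))*(-2*10/(77 + 7*10)) = (-7 + 196)*(-2*10/(77 + 70)) = 189*(-2*10/147) = 189*(-2*10*1/147) = 189*(-20/147) = -180/7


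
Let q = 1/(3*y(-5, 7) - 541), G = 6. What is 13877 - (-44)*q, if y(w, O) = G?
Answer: 7257627/523 ≈ 13877.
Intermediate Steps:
y(w, O) = 6
q = -1/523 (q = 1/(3*6 - 541) = 1/(18 - 541) = 1/(-523) = -1/523 ≈ -0.0019120)
13877 - (-44)*q = 13877 - (-44)*(-1)/523 = 13877 - 1*44/523 = 13877 - 44/523 = 7257627/523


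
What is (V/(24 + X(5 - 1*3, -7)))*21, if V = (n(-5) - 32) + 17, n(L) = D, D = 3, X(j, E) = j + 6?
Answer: -63/8 ≈ -7.8750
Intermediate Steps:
X(j, E) = 6 + j
n(L) = 3
V = -12 (V = (3 - 32) + 17 = -29 + 17 = -12)
(V/(24 + X(5 - 1*3, -7)))*21 = -12/(24 + (6 + (5 - 1*3)))*21 = -12/(24 + (6 + (5 - 3)))*21 = -12/(24 + (6 + 2))*21 = -12/(24 + 8)*21 = -12/32*21 = -12*1/32*21 = -3/8*21 = -63/8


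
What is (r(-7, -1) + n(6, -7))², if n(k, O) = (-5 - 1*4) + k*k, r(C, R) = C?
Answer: 400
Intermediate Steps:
n(k, O) = -9 + k² (n(k, O) = (-5 - 4) + k² = -9 + k²)
(r(-7, -1) + n(6, -7))² = (-7 + (-9 + 6²))² = (-7 + (-9 + 36))² = (-7 + 27)² = 20² = 400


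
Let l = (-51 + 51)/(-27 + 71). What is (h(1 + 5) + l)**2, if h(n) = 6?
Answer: 36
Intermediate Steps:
l = 0 (l = 0/44 = 0*(1/44) = 0)
(h(1 + 5) + l)**2 = (6 + 0)**2 = 6**2 = 36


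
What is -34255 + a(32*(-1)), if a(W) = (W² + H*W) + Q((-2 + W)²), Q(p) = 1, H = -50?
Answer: -31630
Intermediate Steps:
a(W) = 1 + W² - 50*W (a(W) = (W² - 50*W) + 1 = 1 + W² - 50*W)
-34255 + a(32*(-1)) = -34255 + (1 + (32*(-1))² - 1600*(-1)) = -34255 + (1 + (-32)² - 50*(-32)) = -34255 + (1 + 1024 + 1600) = -34255 + 2625 = -31630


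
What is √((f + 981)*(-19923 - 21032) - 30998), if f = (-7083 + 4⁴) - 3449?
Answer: √380645727 ≈ 19510.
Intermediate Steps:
f = -10276 (f = (-7083 + 256) - 3449 = -6827 - 3449 = -10276)
√((f + 981)*(-19923 - 21032) - 30998) = √((-10276 + 981)*(-19923 - 21032) - 30998) = √(-9295*(-40955) - 30998) = √(380676725 - 30998) = √380645727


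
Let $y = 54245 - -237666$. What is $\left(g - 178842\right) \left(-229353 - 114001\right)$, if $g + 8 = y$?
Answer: $-38819946594$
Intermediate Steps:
$y = 291911$ ($y = 54245 + 237666 = 291911$)
$g = 291903$ ($g = -8 + 291911 = 291903$)
$\left(g - 178842\right) \left(-229353 - 114001\right) = \left(291903 - 178842\right) \left(-229353 - 114001\right) = 113061 \left(-343354\right) = -38819946594$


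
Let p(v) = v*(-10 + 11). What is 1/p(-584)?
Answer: -1/584 ≈ -0.0017123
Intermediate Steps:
p(v) = v (p(v) = v*1 = v)
1/p(-584) = 1/(-584) = -1/584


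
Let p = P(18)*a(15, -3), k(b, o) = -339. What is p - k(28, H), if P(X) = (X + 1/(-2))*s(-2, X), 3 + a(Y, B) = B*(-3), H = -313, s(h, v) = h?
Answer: 129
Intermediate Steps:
a(Y, B) = -3 - 3*B (a(Y, B) = -3 + B*(-3) = -3 - 3*B)
P(X) = 1 - 2*X (P(X) = (X + 1/(-2))*(-2) = (X - 1/2)*(-2) = (-1/2 + X)*(-2) = 1 - 2*X)
p = -210 (p = (1 - 2*18)*(-3 - 3*(-3)) = (1 - 36)*(-3 + 9) = -35*6 = -210)
p - k(28, H) = -210 - 1*(-339) = -210 + 339 = 129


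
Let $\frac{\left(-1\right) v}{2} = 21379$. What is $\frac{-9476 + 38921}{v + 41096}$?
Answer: $- \frac{9815}{554} \approx -17.717$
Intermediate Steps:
$v = -42758$ ($v = \left(-2\right) 21379 = -42758$)
$\frac{-9476 + 38921}{v + 41096} = \frac{-9476 + 38921}{-42758 + 41096} = \frac{29445}{-1662} = 29445 \left(- \frac{1}{1662}\right) = - \frac{9815}{554}$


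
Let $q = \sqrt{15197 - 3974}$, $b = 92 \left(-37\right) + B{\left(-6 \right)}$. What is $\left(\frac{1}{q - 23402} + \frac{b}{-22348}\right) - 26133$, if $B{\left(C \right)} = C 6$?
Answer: $- \frac{79958093878813365}{3059677982647} - \frac{3 \sqrt{1247}}{547642381} \approx -26133.0$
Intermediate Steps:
$B{\left(C \right)} = 6 C$
$b = -3440$ ($b = 92 \left(-37\right) + 6 \left(-6\right) = -3404 - 36 = -3440$)
$q = 3 \sqrt{1247}$ ($q = \sqrt{11223} = 3 \sqrt{1247} \approx 105.94$)
$\left(\frac{1}{q - 23402} + \frac{b}{-22348}\right) - 26133 = \left(\frac{1}{3 \sqrt{1247} - 23402} - \frac{3440}{-22348}\right) - 26133 = \left(\frac{1}{-23402 + 3 \sqrt{1247}} - - \frac{860}{5587}\right) - 26133 = \left(\frac{1}{-23402 + 3 \sqrt{1247}} + \frac{860}{5587}\right) - 26133 = \left(\frac{860}{5587} + \frac{1}{-23402 + 3 \sqrt{1247}}\right) - 26133 = - \frac{146004211}{5587} + \frac{1}{-23402 + 3 \sqrt{1247}}$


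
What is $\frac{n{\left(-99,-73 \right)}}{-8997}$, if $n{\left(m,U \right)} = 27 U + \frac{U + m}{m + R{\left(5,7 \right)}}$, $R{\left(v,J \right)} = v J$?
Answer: $\frac{31493}{143952} \approx 0.21877$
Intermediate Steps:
$R{\left(v,J \right)} = J v$
$n{\left(m,U \right)} = 27 U + \frac{U + m}{35 + m}$ ($n{\left(m,U \right)} = 27 U + \frac{U + m}{m + 7 \cdot 5} = 27 U + \frac{U + m}{m + 35} = 27 U + \frac{U + m}{35 + m}$)
$\frac{n{\left(-99,-73 \right)}}{-8997} = \frac{\frac{1}{35 - 99} \left(-99 + 946 \left(-73\right) + 27 \left(-73\right) \left(-99\right)\right)}{-8997} = \frac{-99 - 69058 + 195129}{-64} \left(- \frac{1}{8997}\right) = \left(- \frac{1}{64}\right) 125972 \left(- \frac{1}{8997}\right) = \left(- \frac{31493}{16}\right) \left(- \frac{1}{8997}\right) = \frac{31493}{143952}$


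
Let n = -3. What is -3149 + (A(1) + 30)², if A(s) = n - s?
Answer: -2473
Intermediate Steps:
A(s) = -3 - s
-3149 + (A(1) + 30)² = -3149 + ((-3 - 1*1) + 30)² = -3149 + ((-3 - 1) + 30)² = -3149 + (-4 + 30)² = -3149 + 26² = -3149 + 676 = -2473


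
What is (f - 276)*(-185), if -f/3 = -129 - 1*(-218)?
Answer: 100455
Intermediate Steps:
f = -267 (f = -3*(-129 - 1*(-218)) = -3*(-129 + 218) = -3*89 = -267)
(f - 276)*(-185) = (-267 - 276)*(-185) = -543*(-185) = 100455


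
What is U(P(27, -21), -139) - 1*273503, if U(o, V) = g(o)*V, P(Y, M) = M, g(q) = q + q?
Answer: -267665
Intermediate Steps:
g(q) = 2*q
U(o, V) = 2*V*o (U(o, V) = (2*o)*V = 2*V*o)
U(P(27, -21), -139) - 1*273503 = 2*(-139)*(-21) - 1*273503 = 5838 - 273503 = -267665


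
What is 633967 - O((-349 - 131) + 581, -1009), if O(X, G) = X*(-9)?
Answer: 634876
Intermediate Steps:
O(X, G) = -9*X
633967 - O((-349 - 131) + 581, -1009) = 633967 - (-9)*((-349 - 131) + 581) = 633967 - (-9)*(-480 + 581) = 633967 - (-9)*101 = 633967 - 1*(-909) = 633967 + 909 = 634876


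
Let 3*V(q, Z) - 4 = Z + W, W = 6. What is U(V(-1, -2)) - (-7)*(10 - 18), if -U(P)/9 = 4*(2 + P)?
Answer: -224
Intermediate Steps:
V(q, Z) = 10/3 + Z/3 (V(q, Z) = 4/3 + (Z + 6)/3 = 4/3 + (6 + Z)/3 = 4/3 + (2 + Z/3) = 10/3 + Z/3)
U(P) = -72 - 36*P (U(P) = -36*(2 + P) = -9*(8 + 4*P) = -72 - 36*P)
U(V(-1, -2)) - (-7)*(10 - 18) = (-72 - 36*(10/3 + (1/3)*(-2))) - (-7)*(10 - 18) = (-72 - 36*(10/3 - 2/3)) - (-7)*(-8) = (-72 - 36*8/3) - 1*56 = (-72 - 96) - 56 = -168 - 56 = -224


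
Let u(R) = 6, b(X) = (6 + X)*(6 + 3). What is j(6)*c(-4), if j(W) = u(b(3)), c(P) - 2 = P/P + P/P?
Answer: 24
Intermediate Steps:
b(X) = 54 + 9*X (b(X) = (6 + X)*9 = 54 + 9*X)
c(P) = 4 (c(P) = 2 + (P/P + P/P) = 2 + (1 + 1) = 2 + 2 = 4)
j(W) = 6
j(6)*c(-4) = 6*4 = 24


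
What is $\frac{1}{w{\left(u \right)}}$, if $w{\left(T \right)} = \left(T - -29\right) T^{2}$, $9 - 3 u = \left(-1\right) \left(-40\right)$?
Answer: $\frac{27}{53816} \approx 0.00050171$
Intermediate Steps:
$u = - \frac{31}{3}$ ($u = 3 - \frac{\left(-1\right) \left(-40\right)}{3} = 3 - \frac{40}{3} = - \frac{31}{3} \approx -10.333$)
$w{\left(T \right)} = T^{2} \left(29 + T\right)$ ($w{\left(T \right)} = \left(T + 29\right) T^{2} = \left(29 + T\right) T^{2} = T^{2} \left(29 + T\right)$)
$\frac{1}{w{\left(u \right)}} = \frac{1}{\left(- \frac{31}{3}\right)^{2} \left(29 - \frac{31}{3}\right)} = \frac{1}{\frac{961}{9} \cdot \frac{56}{3}} = \frac{1}{\frac{53816}{27}} = \frac{27}{53816}$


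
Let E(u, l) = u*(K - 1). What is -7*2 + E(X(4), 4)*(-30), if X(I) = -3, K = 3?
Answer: 166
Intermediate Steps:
E(u, l) = 2*u (E(u, l) = u*(3 - 1) = u*2 = 2*u)
-7*2 + E(X(4), 4)*(-30) = -7*2 + (2*(-3))*(-30) = -14 - 6*(-30) = -14 + 180 = 166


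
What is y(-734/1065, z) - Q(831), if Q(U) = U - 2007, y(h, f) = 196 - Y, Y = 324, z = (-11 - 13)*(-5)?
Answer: 1048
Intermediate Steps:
z = 120 (z = -24*(-5) = 120)
y(h, f) = -128 (y(h, f) = 196 - 1*324 = 196 - 324 = -128)
Q(U) = -2007 + U
y(-734/1065, z) - Q(831) = -128 - (-2007 + 831) = -128 - 1*(-1176) = -128 + 1176 = 1048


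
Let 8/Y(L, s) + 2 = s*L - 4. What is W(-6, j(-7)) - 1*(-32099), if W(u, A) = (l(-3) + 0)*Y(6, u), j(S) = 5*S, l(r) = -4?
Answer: 674095/21 ≈ 32100.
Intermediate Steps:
Y(L, s) = 8/(-6 + L*s) (Y(L, s) = 8/(-2 + (s*L - 4)) = 8/(-2 + (L*s - 4)) = 8/(-2 + (-4 + L*s)) = 8/(-6 + L*s))
W(u, A) = -32/(-6 + 6*u) (W(u, A) = (-4 + 0)*(8/(-6 + 6*u)) = -32/(-6 + 6*u))
W(-6, j(-7)) - 1*(-32099) = -16/(-3 + 3*(-6)) - 1*(-32099) = -16/(-3 - 18) + 32099 = -16/(-21) + 32099 = -16*(-1/21) + 32099 = 16/21 + 32099 = 674095/21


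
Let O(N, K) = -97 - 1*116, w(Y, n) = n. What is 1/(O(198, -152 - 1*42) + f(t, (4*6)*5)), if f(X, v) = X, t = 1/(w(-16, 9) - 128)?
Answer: -119/25348 ≈ -0.0046946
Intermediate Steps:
O(N, K) = -213 (O(N, K) = -97 - 116 = -213)
t = -1/119 (t = 1/(9 - 128) = 1/(-119) = -1/119 ≈ -0.0084034)
1/(O(198, -152 - 1*42) + f(t, (4*6)*5)) = 1/(-213 - 1/119) = 1/(-25348/119) = -119/25348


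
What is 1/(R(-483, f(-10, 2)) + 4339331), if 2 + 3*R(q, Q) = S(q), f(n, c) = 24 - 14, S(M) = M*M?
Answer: 3/13251280 ≈ 2.2639e-7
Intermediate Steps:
S(M) = M²
f(n, c) = 10
R(q, Q) = -⅔ + q²/3
1/(R(-483, f(-10, 2)) + 4339331) = 1/((-⅔ + (⅓)*(-483)²) + 4339331) = 1/((-⅔ + (⅓)*233289) + 4339331) = 1/((-⅔ + 77763) + 4339331) = 1/(233287/3 + 4339331) = 1/(13251280/3) = 3/13251280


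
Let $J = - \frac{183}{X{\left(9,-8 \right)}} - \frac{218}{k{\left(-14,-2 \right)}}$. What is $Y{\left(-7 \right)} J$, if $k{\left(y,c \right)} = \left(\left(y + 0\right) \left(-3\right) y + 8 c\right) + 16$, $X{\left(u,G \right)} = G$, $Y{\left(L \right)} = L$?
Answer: $- \frac{27337}{168} \approx -162.72$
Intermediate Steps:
$k{\left(y,c \right)} = 16 - 3 y^{2} + 8 c$ ($k{\left(y,c \right)} = \left(y \left(-3\right) y + 8 c\right) + 16 = \left(- 3 y y + 8 c\right) + 16 = \left(- 3 y^{2} + 8 c\right) + 16 = 16 - 3 y^{2} + 8 c$)
$J = \frac{27337}{1176}$ ($J = - \frac{183}{-8} - \frac{218}{16 - 3 \left(-14\right)^{2} + 8 \left(-2\right)} = \left(-183\right) \left(- \frac{1}{8}\right) - \frac{218}{16 - 588 - 16} = \frac{183}{8} - \frac{218}{16 - 588 - 16} = \frac{183}{8} - \frac{218}{-588} = \frac{183}{8} - - \frac{109}{294} = \frac{183}{8} + \frac{109}{294} = \frac{27337}{1176} \approx 23.246$)
$Y{\left(-7 \right)} J = \left(-7\right) \frac{27337}{1176} = - \frac{27337}{168}$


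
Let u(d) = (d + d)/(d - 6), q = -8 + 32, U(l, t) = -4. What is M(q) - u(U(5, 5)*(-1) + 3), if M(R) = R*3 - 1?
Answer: 57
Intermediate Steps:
q = 24
u(d) = 2*d/(-6 + d) (u(d) = (2*d)/(-6 + d) = 2*d/(-6 + d))
M(R) = -1 + 3*R (M(R) = 3*R - 1 = -1 + 3*R)
M(q) - u(U(5, 5)*(-1) + 3) = (-1 + 3*24) - 2*(-4*(-1) + 3)/(-6 + (-4*(-1) + 3)) = (-1 + 72) - 2*(4 + 3)/(-6 + (4 + 3)) = 71 - 2*7/(-6 + 7) = 71 - 2*7/1 = 71 - 2*7 = 71 - 1*14 = 71 - 14 = 57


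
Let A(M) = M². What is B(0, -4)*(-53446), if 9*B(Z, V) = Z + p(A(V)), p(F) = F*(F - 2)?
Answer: -11971904/9 ≈ -1.3302e+6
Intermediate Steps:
p(F) = F*(-2 + F)
B(Z, V) = Z/9 + V²*(-2 + V²)/9 (B(Z, V) = (Z + V²*(-2 + V²))/9 = Z/9 + V²*(-2 + V²)/9)
B(0, -4)*(-53446) = ((⅑)*0 + (⅑)*(-4)²*(-2 + (-4)²))*(-53446) = (0 + (⅑)*16*(-2 + 16))*(-53446) = (0 + (⅑)*16*14)*(-53446) = (0 + 224/9)*(-53446) = (224/9)*(-53446) = -11971904/9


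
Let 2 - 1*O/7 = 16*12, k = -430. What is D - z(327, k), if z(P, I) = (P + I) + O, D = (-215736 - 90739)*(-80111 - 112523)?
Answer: 59037506583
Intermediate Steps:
D = 59037505150 (D = -306475*(-192634) = 59037505150)
O = -1330 (O = 14 - 112*12 = 14 - 7*192 = 14 - 1344 = -1330)
z(P, I) = -1330 + I + P (z(P, I) = (P + I) - 1330 = (I + P) - 1330 = -1330 + I + P)
D - z(327, k) = 59037505150 - (-1330 - 430 + 327) = 59037505150 - 1*(-1433) = 59037505150 + 1433 = 59037506583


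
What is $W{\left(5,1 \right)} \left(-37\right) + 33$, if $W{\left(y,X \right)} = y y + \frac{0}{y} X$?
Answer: $-892$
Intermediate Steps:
$W{\left(y,X \right)} = y^{2}$ ($W{\left(y,X \right)} = y^{2} + 0 X = y^{2} + 0 = y^{2}$)
$W{\left(5,1 \right)} \left(-37\right) + 33 = 5^{2} \left(-37\right) + 33 = 25 \left(-37\right) + 33 = -925 + 33 = -892$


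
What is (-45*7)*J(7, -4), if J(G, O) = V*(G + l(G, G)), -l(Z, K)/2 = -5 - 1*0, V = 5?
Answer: -26775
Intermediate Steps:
l(Z, K) = 10 (l(Z, K) = -2*(-5 - 1*0) = -2*(-5 + 0) = -2*(-5) = 10)
J(G, O) = 50 + 5*G (J(G, O) = 5*(G + 10) = 5*(10 + G) = 50 + 5*G)
(-45*7)*J(7, -4) = (-45*7)*(50 + 5*7) = -315*(50 + 35) = -315*85 = -26775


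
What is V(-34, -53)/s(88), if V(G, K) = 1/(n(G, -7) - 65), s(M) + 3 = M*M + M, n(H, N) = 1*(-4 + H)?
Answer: -1/806387 ≈ -1.2401e-6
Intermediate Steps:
n(H, N) = -4 + H
s(M) = -3 + M + M² (s(M) = -3 + (M*M + M) = -3 + (M² + M) = -3 + (M + M²) = -3 + M + M²)
V(G, K) = 1/(-69 + G) (V(G, K) = 1/((-4 + G) - 65) = 1/(-69 + G))
V(-34, -53)/s(88) = 1/((-69 - 34)*(-3 + 88 + 88²)) = 1/((-103)*(-3 + 88 + 7744)) = -1/103/7829 = -1/103*1/7829 = -1/806387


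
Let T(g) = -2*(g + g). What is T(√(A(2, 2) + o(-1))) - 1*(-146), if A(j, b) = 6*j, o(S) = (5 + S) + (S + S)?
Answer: 146 - 4*√14 ≈ 131.03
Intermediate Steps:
o(S) = 5 + 3*S (o(S) = (5 + S) + 2*S = 5 + 3*S)
T(g) = -4*g
T(√(A(2, 2) + o(-1))) - 1*(-146) = -4*√(6*2 + (5 + 3*(-1))) - 1*(-146) = -4*√(12 + (5 - 3)) + 146 = -4*√(12 + 2) + 146 = -4*√14 + 146 = 146 - 4*√14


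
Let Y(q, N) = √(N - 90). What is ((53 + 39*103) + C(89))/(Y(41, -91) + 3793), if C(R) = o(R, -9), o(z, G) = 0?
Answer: 1543751/1438703 - 407*I*√181/1438703 ≈ 1.073 - 0.0038059*I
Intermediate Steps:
Y(q, N) = √(-90 + N)
C(R) = 0
((53 + 39*103) + C(89))/(Y(41, -91) + 3793) = ((53 + 39*103) + 0)/(√(-90 - 91) + 3793) = ((53 + 4017) + 0)/(√(-181) + 3793) = (4070 + 0)/(I*√181 + 3793) = 4070/(3793 + I*√181)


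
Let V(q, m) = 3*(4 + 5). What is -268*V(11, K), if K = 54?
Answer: -7236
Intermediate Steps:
V(q, m) = 27 (V(q, m) = 3*9 = 27)
-268*V(11, K) = -268*27 = -7236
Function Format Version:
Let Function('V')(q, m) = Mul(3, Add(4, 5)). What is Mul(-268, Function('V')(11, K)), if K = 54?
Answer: -7236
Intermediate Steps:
Function('V')(q, m) = 27 (Function('V')(q, m) = Mul(3, 9) = 27)
Mul(-268, Function('V')(11, K)) = Mul(-268, 27) = -7236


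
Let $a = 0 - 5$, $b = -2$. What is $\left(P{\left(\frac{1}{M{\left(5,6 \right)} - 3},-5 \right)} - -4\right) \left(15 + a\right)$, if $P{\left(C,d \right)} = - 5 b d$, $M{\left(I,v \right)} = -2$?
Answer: $-460$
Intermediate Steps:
$a = -5$ ($a = 0 - 5 = -5$)
$P{\left(C,d \right)} = 10 d$ ($P{\left(C,d \right)} = \left(-5\right) \left(-2\right) d = 10 d$)
$\left(P{\left(\frac{1}{M{\left(5,6 \right)} - 3},-5 \right)} - -4\right) \left(15 + a\right) = \left(10 \left(-5\right) - -4\right) \left(15 - 5\right) = \left(-50 + 4\right) 10 = \left(-46\right) 10 = -460$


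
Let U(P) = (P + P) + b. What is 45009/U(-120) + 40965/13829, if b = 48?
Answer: -204854727/885056 ≈ -231.46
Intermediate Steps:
U(P) = 48 + 2*P (U(P) = (P + P) + 48 = 2*P + 48 = 48 + 2*P)
45009/U(-120) + 40965/13829 = 45009/(48 + 2*(-120)) + 40965/13829 = 45009/(48 - 240) + 40965*(1/13829) = 45009/(-192) + 40965/13829 = 45009*(-1/192) + 40965/13829 = -15003/64 + 40965/13829 = -204854727/885056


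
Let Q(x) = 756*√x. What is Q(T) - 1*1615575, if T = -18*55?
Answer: -1615575 + 2268*I*√110 ≈ -1.6156e+6 + 23787.0*I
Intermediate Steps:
T = -990
Q(T) - 1*1615575 = 756*√(-990) - 1*1615575 = 756*(3*I*√110) - 1615575 = 2268*I*√110 - 1615575 = -1615575 + 2268*I*√110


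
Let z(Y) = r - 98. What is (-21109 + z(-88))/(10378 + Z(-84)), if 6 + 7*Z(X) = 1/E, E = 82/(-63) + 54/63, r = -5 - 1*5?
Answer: -594076/290551 ≈ -2.0447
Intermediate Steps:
r = -10 (r = -5 - 5 = -10)
z(Y) = -108 (z(Y) = -10 - 98 = -108)
E = -4/9 (E = 82*(-1/63) + 54*(1/63) = -82/63 + 6/7 = -4/9 ≈ -0.44444)
Z(X) = -33/28 (Z(X) = -6/7 + 1/(7*(-4/9)) = -6/7 + (1/7)*(-9/4) = -6/7 - 9/28 = -33/28)
(-21109 + z(-88))/(10378 + Z(-84)) = (-21109 - 108)/(10378 - 33/28) = -21217/290551/28 = -21217*28/290551 = -594076/290551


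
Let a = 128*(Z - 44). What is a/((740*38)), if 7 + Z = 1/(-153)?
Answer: -124864/537795 ≈ -0.23218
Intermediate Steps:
Z = -1072/153 (Z = -7 + 1/(-153) = -7 - 1/153 = -1072/153 ≈ -7.0065)
a = -998912/153 (a = 128*(-1072/153 - 44) = 128*(-7804/153) = -998912/153 ≈ -6528.8)
a/((740*38)) = -998912/(153*(740*38)) = -998912/153/28120 = -998912/153*1/28120 = -124864/537795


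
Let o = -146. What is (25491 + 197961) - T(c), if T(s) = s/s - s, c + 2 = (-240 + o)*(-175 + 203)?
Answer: 212641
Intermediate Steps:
c = -10810 (c = -2 + (-240 - 146)*(-175 + 203) = -2 - 386*28 = -2 - 10808 = -10810)
T(s) = 1 - s
(25491 + 197961) - T(c) = (25491 + 197961) - (1 - 1*(-10810)) = 223452 - (1 + 10810) = 223452 - 1*10811 = 223452 - 10811 = 212641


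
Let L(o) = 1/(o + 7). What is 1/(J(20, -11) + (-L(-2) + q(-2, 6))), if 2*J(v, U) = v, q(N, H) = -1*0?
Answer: 5/49 ≈ 0.10204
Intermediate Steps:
q(N, H) = 0
J(v, U) = v/2
L(o) = 1/(7 + o)
1/(J(20, -11) + (-L(-2) + q(-2, 6))) = 1/((1/2)*20 + (-1/(7 - 2) + 0)) = 1/(10 + (-1/5 + 0)) = 1/(10 - 1/5) = 1/(49/5) = 5/49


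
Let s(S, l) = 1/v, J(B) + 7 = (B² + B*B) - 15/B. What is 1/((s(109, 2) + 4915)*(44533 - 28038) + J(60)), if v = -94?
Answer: 188/15243029147 ≈ 1.2334e-8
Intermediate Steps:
J(B) = -7 - 15/B + 2*B² (J(B) = -7 + ((B² + B*B) - 15/B) = -7 + ((B² + B²) - 15/B) = -7 + (2*B² - 15/B) = -7 + (-15/B + 2*B²) = -7 - 15/B + 2*B²)
s(S, l) = -1/94 (s(S, l) = 1/(-94) = -1/94)
1/((s(109, 2) + 4915)*(44533 - 28038) + J(60)) = 1/((-1/94 + 4915)*(44533 - 28038) + (-7 - 15/60 + 2*60²)) = 1/((462009/94)*16495 + (-7 - 15*1/60 + 2*3600)) = 1/(7620838455/94 + (-7 - ¼ + 7200)) = 1/(7620838455/94 + 28771/4) = 1/(15243029147/188) = 188/15243029147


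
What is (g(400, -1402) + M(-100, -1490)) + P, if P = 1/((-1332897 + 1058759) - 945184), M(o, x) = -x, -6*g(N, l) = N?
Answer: 5206504937/3657966 ≈ 1423.3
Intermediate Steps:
g(N, l) = -N/6
P = -1/1219322 (P = 1/(-274138 - 945184) = 1/(-1219322) = -1/1219322 ≈ -8.2013e-7)
(g(400, -1402) + M(-100, -1490)) + P = (-1/6*400 - 1*(-1490)) - 1/1219322 = (-200/3 + 1490) - 1/1219322 = 4270/3 - 1/1219322 = 5206504937/3657966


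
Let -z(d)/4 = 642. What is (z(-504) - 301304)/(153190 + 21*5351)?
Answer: -303872/265561 ≈ -1.1443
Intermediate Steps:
z(d) = -2568 (z(d) = -4*642 = -2568)
(z(-504) - 301304)/(153190 + 21*5351) = (-2568 - 301304)/(153190 + 21*5351) = -303872/(153190 + 112371) = -303872/265561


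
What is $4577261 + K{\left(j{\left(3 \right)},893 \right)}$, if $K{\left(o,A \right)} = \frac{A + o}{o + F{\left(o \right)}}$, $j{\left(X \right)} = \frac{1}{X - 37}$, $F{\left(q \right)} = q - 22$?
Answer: $\frac{3432915389}{750} \approx 4.5772 \cdot 10^{6}$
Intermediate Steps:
$F{\left(q \right)} = -22 + q$
$j{\left(X \right)} = \frac{1}{-37 + X}$
$K{\left(o,A \right)} = \frac{A + o}{-22 + 2 o}$ ($K{\left(o,A \right)} = \frac{A + o}{o + \left(-22 + o\right)} = \frac{A + o}{-22 + 2 o}$)
$4577261 + K{\left(j{\left(3 \right)},893 \right)} = 4577261 + \frac{893 + \frac{1}{-37 + 3}}{2 \left(-11 + \frac{1}{-37 + 3}\right)} = 4577261 + \frac{893 + \frac{1}{-34}}{2 \left(-11 + \frac{1}{-34}\right)} = 4577261 + \frac{893 - \frac{1}{34}}{2 \left(-11 - \frac{1}{34}\right)} = 4577261 + \frac{1}{2} \frac{1}{- \frac{375}{34}} \cdot \frac{30361}{34} = 4577261 + \frac{1}{2} \left(- \frac{34}{375}\right) \frac{30361}{34} = 4577261 - \frac{30361}{750} = \frac{3432915389}{750}$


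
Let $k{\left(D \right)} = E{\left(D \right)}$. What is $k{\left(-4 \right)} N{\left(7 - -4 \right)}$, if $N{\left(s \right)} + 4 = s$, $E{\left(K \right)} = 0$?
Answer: $0$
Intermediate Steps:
$k{\left(D \right)} = 0$
$N{\left(s \right)} = -4 + s$
$k{\left(-4 \right)} N{\left(7 - -4 \right)} = 0 \left(-4 + \left(7 - -4\right)\right) = 0 \left(-4 + \left(7 + 4\right)\right) = 0 \left(-4 + 11\right) = 0 \cdot 7 = 0$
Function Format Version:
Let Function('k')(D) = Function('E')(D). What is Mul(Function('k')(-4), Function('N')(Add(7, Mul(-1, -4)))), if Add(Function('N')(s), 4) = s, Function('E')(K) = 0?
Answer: 0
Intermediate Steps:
Function('k')(D) = 0
Function('N')(s) = Add(-4, s)
Mul(Function('k')(-4), Function('N')(Add(7, Mul(-1, -4)))) = Mul(0, Add(-4, Add(7, Mul(-1, -4)))) = Mul(0, Add(-4, Add(7, 4))) = Mul(0, Add(-4, 11)) = Mul(0, 7) = 0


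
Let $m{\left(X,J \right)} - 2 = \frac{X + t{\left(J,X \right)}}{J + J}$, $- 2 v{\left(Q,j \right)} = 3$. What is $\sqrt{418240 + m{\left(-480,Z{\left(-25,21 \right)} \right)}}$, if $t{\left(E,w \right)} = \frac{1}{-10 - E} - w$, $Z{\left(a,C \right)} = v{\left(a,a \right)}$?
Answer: $\frac{2 \sqrt{271961886}}{51} \approx 646.72$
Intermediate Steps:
$v{\left(Q,j \right)} = - \frac{3}{2}$ ($v{\left(Q,j \right)} = \left(- \frac{1}{2}\right) 3 = - \frac{3}{2}$)
$Z{\left(a,C \right)} = - \frac{3}{2}$
$m{\left(X,J \right)} = 2 + \frac{X + \frac{-1 - 10 X - J X}{10 + J}}{2 J}$ ($m{\left(X,J \right)} = 2 + \frac{X + \frac{-1 - 10 X - J X}{10 + J}}{J + J} = 2 + \frac{X + \frac{-1 - 10 X - J X}{10 + J}}{2 J}$)
$\sqrt{418240 + m{\left(-480,Z{\left(-25,21 \right)} \right)}} = \sqrt{418240 + \frac{-1 + 4 \left(- \frac{3}{2}\right)^{2} + 40 \left(- \frac{3}{2}\right)}{2 \left(- \frac{3}{2}\right) \left(10 - \frac{3}{2}\right)}} = \sqrt{418240 + \frac{1}{2} \left(- \frac{2}{3}\right) \frac{1}{\frac{17}{2}} \left(-1 + 4 \cdot \frac{9}{4} - 60\right)} = \sqrt{418240 + \frac{1}{2} \left(- \frac{2}{3}\right) \frac{2}{17} \left(-1 + 9 - 60\right)} = \sqrt{418240 + \frac{1}{2} \left(- \frac{2}{3}\right) \frac{2}{17} \left(-52\right)} = \sqrt{418240 + \frac{104}{51}} = \sqrt{\frac{21330344}{51}} = \frac{2 \sqrt{271961886}}{51}$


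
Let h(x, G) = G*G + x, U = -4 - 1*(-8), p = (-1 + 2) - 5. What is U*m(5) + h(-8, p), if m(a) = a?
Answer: 28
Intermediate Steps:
p = -4 (p = 1 - 5 = -4)
U = 4 (U = -4 + 8 = 4)
h(x, G) = x + G**2 (h(x, G) = G**2 + x = x + G**2)
U*m(5) + h(-8, p) = 4*5 + (-8 + (-4)**2) = 20 + (-8 + 16) = 20 + 8 = 28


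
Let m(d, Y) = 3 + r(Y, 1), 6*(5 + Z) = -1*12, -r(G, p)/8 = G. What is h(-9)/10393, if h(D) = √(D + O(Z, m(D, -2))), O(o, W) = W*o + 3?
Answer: I*√139/10393 ≈ 0.0011344*I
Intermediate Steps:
r(G, p) = -8*G
Z = -7 (Z = -5 + (-1*12)/6 = -5 + (⅙)*(-12) = -5 - 2 = -7)
m(d, Y) = 3 - 8*Y
O(o, W) = 3 + W*o
h(D) = √(-130 + D) (h(D) = √(D + (3 + (3 - 8*(-2))*(-7))) = √(D + (3 + (3 + 16)*(-7))) = √(D + (3 + 19*(-7))) = √(D + (3 - 133)) = √(D - 130) = √(-130 + D))
h(-9)/10393 = √(-130 - 9)/10393 = √(-139)*(1/10393) = (I*√139)*(1/10393) = I*√139/10393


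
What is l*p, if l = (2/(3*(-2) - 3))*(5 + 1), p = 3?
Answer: -4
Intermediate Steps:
l = -4/3 (l = (2/(-6 - 3))*6 = (2/(-9))*6 = (2*(-1/9))*6 = -2/9*6 = -4/3 ≈ -1.3333)
l*p = -4/3*3 = -4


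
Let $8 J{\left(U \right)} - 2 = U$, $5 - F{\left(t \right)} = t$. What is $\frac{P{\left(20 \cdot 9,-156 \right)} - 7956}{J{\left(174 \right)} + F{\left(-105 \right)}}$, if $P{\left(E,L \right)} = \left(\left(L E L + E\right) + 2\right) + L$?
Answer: $\frac{2186275}{66} \approx 33125.0$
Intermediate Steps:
$P{\left(E,L \right)} = 2 + E + L + E L^{2}$ ($P{\left(E,L \right)} = \left(\left(E L L + E\right) + 2\right) + L = \left(\left(E L^{2} + E\right) + 2\right) + L = \left(\left(E + E L^{2}\right) + 2\right) + L = \left(2 + E + E L^{2}\right) + L = 2 + E + L + E L^{2}$)
$F{\left(t \right)} = 5 - t$
$J{\left(U \right)} = \frac{1}{4} + \frac{U}{8}$
$\frac{P{\left(20 \cdot 9,-156 \right)} - 7956}{J{\left(174 \right)} + F{\left(-105 \right)}} = \frac{\left(2 + 20 \cdot 9 - 156 + 20 \cdot 9 \left(-156\right)^{2}\right) - 7956}{\left(\frac{1}{4} + \frac{1}{8} \cdot 174\right) + \left(5 - -105\right)} = \frac{\left(2 + 180 - 156 + 180 \cdot 24336\right) - 7956}{\left(\frac{1}{4} + \frac{87}{4}\right) + \left(5 + 105\right)} = \frac{\left(2 + 180 - 156 + 4380480\right) - 7956}{22 + 110} = \frac{4380506 - 7956}{132} = 4372550 \cdot \frac{1}{132} = \frac{2186275}{66}$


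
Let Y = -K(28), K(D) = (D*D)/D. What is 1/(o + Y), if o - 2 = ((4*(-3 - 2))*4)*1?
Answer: -1/106 ≈ -0.0094340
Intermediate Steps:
K(D) = D (K(D) = D**2/D = D)
Y = -28 (Y = -1*28 = -28)
o = -78 (o = 2 + ((4*(-3 - 2))*4)*1 = 2 + ((4*(-5))*4)*1 = 2 - 20*4*1 = 2 - 80*1 = 2 - 80 = -78)
1/(o + Y) = 1/(-78 - 28) = 1/(-106) = -1/106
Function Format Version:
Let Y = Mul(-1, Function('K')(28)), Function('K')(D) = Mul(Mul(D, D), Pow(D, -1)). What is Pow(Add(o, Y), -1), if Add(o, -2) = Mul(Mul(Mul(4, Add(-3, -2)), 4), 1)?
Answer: Rational(-1, 106) ≈ -0.0094340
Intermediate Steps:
Function('K')(D) = D (Function('K')(D) = Mul(Pow(D, 2), Pow(D, -1)) = D)
Y = -28 (Y = Mul(-1, 28) = -28)
o = -78 (o = Add(2, Mul(Mul(Mul(4, Add(-3, -2)), 4), 1)) = Add(2, Mul(Mul(Mul(4, -5), 4), 1)) = Add(2, Mul(Mul(-20, 4), 1)) = Add(2, Mul(-80, 1)) = Add(2, -80) = -78)
Pow(Add(o, Y), -1) = Pow(Add(-78, -28), -1) = Pow(-106, -1) = Rational(-1, 106)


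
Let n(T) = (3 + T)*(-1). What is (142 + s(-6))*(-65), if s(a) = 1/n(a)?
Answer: -27755/3 ≈ -9251.7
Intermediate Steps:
n(T) = -3 - T
s(a) = 1/(-3 - a)
(142 + s(-6))*(-65) = (142 - 1/(3 - 6))*(-65) = (142 - 1/(-3))*(-65) = (142 - 1*(-1/3))*(-65) = (142 + 1/3)*(-65) = (427/3)*(-65) = -27755/3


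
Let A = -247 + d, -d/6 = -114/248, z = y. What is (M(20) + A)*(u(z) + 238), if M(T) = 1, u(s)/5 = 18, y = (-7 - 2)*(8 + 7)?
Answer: -2473284/31 ≈ -79783.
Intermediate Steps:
y = -135 (y = -9*15 = -135)
z = -135
d = 171/62 (d = -(-684)/248 = -6*(-57/124) = 171/62 ≈ 2.7581)
u(s) = 90 (u(s) = 5*18 = 90)
A = -15143/62 (A = -247 + 171/62 = -15143/62 ≈ -244.24)
(M(20) + A)*(u(z) + 238) = (1 - 15143/62)*(90 + 238) = -15081/62*328 = -2473284/31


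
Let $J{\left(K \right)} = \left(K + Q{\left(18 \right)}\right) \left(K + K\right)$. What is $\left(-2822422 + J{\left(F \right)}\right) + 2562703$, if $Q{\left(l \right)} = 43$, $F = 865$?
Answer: $1311121$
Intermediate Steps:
$J{\left(K \right)} = 2 K \left(43 + K\right)$ ($J{\left(K \right)} = \left(K + 43\right) \left(K + K\right) = \left(43 + K\right) 2 K = 2 K \left(43 + K\right)$)
$\left(-2822422 + J{\left(F \right)}\right) + 2562703 = \left(-2822422 + 2 \cdot 865 \left(43 + 865\right)\right) + 2562703 = \left(-2822422 + 2 \cdot 865 \cdot 908\right) + 2562703 = \left(-2822422 + 1570840\right) + 2562703 = -1251582 + 2562703 = 1311121$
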